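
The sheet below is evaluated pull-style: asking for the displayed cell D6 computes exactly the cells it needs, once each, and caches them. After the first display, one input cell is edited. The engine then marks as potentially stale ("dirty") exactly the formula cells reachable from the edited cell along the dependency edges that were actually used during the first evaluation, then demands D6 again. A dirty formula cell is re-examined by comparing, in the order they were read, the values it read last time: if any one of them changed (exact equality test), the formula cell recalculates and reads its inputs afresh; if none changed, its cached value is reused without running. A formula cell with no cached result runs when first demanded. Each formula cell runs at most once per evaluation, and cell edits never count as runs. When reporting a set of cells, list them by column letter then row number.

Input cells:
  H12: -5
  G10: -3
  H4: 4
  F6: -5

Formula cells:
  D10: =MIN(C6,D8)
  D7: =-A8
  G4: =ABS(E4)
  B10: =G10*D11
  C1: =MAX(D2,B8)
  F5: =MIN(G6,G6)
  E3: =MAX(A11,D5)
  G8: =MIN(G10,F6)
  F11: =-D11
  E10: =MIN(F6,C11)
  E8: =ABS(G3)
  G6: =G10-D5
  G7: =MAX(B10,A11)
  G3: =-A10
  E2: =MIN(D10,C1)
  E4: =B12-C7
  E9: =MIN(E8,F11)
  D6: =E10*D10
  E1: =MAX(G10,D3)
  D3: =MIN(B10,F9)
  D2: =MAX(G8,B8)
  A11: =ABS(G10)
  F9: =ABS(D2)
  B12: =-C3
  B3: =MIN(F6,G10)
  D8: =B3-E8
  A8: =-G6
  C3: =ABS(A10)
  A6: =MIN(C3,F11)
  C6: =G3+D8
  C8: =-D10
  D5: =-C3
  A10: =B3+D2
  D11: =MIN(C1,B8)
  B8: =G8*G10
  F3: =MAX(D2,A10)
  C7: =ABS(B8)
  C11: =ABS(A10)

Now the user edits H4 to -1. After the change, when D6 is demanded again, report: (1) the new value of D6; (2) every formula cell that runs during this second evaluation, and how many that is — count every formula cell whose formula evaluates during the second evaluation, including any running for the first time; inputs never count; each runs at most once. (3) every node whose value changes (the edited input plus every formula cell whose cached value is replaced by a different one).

Demanding D6 again yields 125.
0 formula cells run: none.
The nodes whose values change: H4.
Note the shortcut — nothing in the graph depends on H4 at all, so no recomputation happens.

First demand of the output computes:
  B3 = MIN(-5, -3) = -5
  G8 = MIN(-3, -5) = -5
  B8 = -5 * -3 = 15
  D2 = MAX(-5, 15) = 15
  A10 = -5 + 15 = 10
  C11 = ABS(10) = 10
  E10 = MIN(-5, 10) = -5
  G3 = -(10) = -10
  E8 = ABS(-10) = 10
  D8 = -5 - 10 = -15
  C6 = -10 + -15 = -25
  D10 = MIN(-25, -15) = -25
  D6 = -5 * -25 = 125

After the edit, cleaning proceeds:
  no node depends on H4 at all; the second demand re-runs nothing.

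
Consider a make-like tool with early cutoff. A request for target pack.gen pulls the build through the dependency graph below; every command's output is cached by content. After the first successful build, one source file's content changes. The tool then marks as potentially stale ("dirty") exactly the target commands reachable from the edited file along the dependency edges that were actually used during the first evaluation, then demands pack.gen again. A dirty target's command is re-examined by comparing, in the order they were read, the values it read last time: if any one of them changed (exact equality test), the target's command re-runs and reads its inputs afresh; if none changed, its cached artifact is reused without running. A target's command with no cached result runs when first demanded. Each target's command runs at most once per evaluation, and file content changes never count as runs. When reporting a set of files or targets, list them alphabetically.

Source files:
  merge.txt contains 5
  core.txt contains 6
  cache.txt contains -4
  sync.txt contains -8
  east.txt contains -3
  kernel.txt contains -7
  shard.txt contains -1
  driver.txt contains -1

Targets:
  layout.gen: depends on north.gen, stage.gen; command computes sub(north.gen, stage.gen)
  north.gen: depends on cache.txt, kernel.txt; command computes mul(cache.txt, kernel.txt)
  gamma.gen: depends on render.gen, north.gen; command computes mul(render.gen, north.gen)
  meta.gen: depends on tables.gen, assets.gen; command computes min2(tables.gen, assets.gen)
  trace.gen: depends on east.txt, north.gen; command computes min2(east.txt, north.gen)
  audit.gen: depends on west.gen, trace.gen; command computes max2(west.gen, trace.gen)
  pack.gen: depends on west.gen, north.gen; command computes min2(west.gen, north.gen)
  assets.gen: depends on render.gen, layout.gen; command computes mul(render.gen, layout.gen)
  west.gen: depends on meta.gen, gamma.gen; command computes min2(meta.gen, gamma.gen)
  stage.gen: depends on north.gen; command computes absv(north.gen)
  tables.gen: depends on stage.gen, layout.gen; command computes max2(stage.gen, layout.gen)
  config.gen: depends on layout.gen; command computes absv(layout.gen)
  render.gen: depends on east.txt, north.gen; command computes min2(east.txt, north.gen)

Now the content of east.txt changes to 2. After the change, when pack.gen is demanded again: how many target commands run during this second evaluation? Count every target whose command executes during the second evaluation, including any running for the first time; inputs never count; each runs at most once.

5 target commands run: assets.gen, gamma.gen, pack.gen, render.gen, west.gen.
Note where the cutoff bites: meta.gen is checked, finds nothing changed, and keeps its cache.

First demand of the output computes:
  north.gen = mul(-4, -7) = 28
  render.gen = min2(-3, 28) = -3
  gamma.gen = mul(-3, 28) = -84
  stage.gen = absv(28) = 28
  layout.gen = sub(28, 28) = 0
  assets.gen = mul(-3, 0) = 0
  tables.gen = max2(28, 0) = 28
  meta.gen = min2(28, 0) = 0
  west.gen = min2(0, -84) = -84
  pack.gen = min2(-84, 28) = -84

After the edit, cleaning proceeds:
  render.gen: a read changed (east.txt -3->2) — executes, giving 2.
  assets.gen: a read changed (render.gen -3->2) — executes, giving 0 — identical to its old value.
  gamma.gen: a read changed (render.gen -3->2) — executes, giving 56.
  meta.gen: dirty, but its reads are unchanged (tables.gen unchanged, assets.gen unchanged); cached 0 stands.
  west.gen: a read changed (gamma.gen -84->56) — executes, giving 0.
  pack.gen: a read changed (west.gen -84->0) — executes, giving 0.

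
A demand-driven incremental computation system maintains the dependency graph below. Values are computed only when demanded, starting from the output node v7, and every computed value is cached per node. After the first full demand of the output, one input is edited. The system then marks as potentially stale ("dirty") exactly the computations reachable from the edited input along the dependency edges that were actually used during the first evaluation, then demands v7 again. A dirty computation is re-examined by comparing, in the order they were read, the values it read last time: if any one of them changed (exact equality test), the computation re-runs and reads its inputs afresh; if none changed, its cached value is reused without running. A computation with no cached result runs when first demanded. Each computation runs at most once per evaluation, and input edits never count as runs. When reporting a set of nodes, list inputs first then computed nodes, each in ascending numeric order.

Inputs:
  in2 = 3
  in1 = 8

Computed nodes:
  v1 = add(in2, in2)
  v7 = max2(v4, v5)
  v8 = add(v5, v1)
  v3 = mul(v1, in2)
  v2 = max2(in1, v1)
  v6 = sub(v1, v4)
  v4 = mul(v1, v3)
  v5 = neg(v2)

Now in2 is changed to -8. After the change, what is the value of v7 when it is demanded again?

New value of v7: -8.
Key observation: the cutoff stops propagation at v5 — its inputs' values are unchanged, so it reuses its cache.

First evaluation (everything demanded from the output):
  v1 = add(3, 3) = 6
  v2 = max2(8, 6) = 8
  v3 = mul(6, 3) = 18
  v4 = mul(6, 18) = 108
  v5 = neg(8) = -8
  v7 = max2(108, -8) = 108

Propagation after the edit:
  v1: runs — in2 3->-8; in2 3->-8; result -16.
  v2: runs — v1 6->-16; result 8 (same value as before).
  v3: runs — v1 6->-16; in2 3->-8; result 128.
  v4: runs — v1 6->-16; v3 18->128; result -2048.
  v5: checked — values it read are unchanged (v2 unchanged); reused cached -8 without running.
  v7: runs — v4 108->-2048; result -8.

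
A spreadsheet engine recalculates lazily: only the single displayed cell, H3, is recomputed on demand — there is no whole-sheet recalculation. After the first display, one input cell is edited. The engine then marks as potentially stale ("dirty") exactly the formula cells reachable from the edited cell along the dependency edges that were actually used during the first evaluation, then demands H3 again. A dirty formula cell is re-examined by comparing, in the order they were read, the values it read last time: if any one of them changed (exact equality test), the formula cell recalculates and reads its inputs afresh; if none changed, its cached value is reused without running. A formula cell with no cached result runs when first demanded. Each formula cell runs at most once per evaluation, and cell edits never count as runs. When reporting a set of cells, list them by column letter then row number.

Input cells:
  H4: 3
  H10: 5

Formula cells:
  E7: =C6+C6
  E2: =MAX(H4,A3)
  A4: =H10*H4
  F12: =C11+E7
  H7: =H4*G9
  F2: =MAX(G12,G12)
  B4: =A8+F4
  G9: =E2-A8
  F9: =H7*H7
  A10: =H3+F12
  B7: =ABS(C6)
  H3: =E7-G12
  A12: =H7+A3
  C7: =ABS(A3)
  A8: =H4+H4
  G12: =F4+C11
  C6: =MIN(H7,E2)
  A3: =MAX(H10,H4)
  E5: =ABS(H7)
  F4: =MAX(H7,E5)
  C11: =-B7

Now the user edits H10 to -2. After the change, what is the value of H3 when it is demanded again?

New value of H3: -18.

First evaluation (everything demanded from the output):
  A3 = MAX(5, 3) = 5
  A8 = 3 + 3 = 6
  E2 = MAX(3, 5) = 5
  G9 = 5 - 6 = -1
  H7 = 3 * -1 = -3
  C6 = MIN(-3, 5) = -3
  B7 = ABS(-3) = 3
  C11 = -(3) = -3
  E5 = ABS(-3) = 3
  E7 = -3 + -3 = -6
  F4 = MAX(-3, 3) = 3
  G12 = 3 + -3 = 0
  H3 = -6 - 0 = -6

Propagation after the edit:
  A3: runs — H10 5->-2; result 3.
  E2: runs — A3 5->3; result 3.
  G9: runs — E2 5->3; result -3.
  H7: runs — G9 -1->-3; result -9.
  C6: runs — H7 -3->-9; E2 5->3; result -9.
  B7: runs — C6 -3->-9; result 9.
  C11: runs — B7 3->9; result -9.
  E5: runs — H7 -3->-9; result 9.
  E7: runs — C6 -3->-9; C6 -3->-9; result -18.
  F4: runs — H7 -3->-9; E5 3->9; result 9.
  G12: runs — F4 3->9; C11 -3->-9; result 0 (same value as before).
  H3: runs — E7 -6->-18; result -18.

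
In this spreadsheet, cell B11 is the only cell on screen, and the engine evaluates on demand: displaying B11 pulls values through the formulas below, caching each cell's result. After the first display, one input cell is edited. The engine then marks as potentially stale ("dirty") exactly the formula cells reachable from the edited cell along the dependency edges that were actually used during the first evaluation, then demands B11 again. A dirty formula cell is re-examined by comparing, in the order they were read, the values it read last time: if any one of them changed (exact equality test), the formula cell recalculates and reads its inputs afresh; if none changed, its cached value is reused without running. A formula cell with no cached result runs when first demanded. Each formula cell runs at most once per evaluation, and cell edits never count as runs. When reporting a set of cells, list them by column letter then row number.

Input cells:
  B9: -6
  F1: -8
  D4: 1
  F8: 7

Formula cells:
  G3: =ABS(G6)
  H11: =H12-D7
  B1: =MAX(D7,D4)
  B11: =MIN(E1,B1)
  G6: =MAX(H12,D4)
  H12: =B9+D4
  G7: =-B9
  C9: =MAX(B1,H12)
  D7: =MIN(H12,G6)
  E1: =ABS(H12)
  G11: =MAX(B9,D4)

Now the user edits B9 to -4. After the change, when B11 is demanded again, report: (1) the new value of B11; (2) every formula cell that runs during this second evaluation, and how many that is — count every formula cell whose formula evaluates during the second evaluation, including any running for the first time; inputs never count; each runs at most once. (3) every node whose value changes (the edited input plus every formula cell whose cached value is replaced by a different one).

Initial pass — values computed on the first demand:
  H12 = -6 + 1 = -5
  E1 = ABS(-5) = 5
  G6 = MAX(-5, 1) = 1
  D7 = MIN(-5, 1) = -5
  B1 = MAX(-5, 1) = 1
  B11 = MIN(5, 1) = 1

Second demand — change propagation:
  H12: re-runs because B9 -6->-4; new result -3.
  E1: re-runs because H12 -5->-3; new result 3.
  G6: re-runs because H12 -5->-3; new result 1 (unchanged).
  D7: re-runs because H12 -5->-3; new result -3.
  B1: re-runs because D7 -5->-3; new result 1 (unchanged).
  B11: re-runs because E1 5->3; new result 1 (unchanged).

B11 now evaluates to 1.
Run set: B1, B11, D7, E1, G6, H12 (6 run).
Changed values: B9, D7, E1, H12.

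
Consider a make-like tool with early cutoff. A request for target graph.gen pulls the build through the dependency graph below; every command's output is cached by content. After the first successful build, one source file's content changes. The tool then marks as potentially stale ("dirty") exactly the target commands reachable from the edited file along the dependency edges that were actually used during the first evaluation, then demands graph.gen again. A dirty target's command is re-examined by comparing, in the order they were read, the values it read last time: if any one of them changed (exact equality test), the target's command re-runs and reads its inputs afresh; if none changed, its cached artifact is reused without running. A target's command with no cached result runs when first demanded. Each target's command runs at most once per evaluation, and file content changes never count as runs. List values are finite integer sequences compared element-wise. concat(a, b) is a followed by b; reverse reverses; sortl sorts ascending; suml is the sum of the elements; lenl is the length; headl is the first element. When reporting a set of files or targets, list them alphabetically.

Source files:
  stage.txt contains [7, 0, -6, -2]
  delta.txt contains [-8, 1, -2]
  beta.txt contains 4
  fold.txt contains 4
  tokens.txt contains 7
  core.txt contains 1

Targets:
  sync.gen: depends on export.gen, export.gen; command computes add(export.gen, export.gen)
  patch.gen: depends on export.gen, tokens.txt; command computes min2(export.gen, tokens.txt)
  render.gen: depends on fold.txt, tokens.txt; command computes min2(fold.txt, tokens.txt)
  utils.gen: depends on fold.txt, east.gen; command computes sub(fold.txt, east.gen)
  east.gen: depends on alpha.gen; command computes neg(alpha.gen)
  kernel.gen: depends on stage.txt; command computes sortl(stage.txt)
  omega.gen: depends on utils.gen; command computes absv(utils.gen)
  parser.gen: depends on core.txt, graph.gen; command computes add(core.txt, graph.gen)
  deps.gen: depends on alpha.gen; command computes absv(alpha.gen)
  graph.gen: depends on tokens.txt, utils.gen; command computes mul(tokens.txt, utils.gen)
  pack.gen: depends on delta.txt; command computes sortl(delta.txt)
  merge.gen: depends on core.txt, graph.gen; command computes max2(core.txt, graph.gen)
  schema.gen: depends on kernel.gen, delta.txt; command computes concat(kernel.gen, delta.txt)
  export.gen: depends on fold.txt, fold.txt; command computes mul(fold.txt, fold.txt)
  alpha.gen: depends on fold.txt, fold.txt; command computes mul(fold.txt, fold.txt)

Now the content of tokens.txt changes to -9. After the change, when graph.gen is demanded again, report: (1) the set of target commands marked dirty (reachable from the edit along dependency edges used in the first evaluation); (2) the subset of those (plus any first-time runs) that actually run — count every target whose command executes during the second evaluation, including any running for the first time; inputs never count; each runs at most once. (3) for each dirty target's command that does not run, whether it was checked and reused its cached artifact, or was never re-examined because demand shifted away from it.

The edit dirties: graph.gen.
1 target commands run: graph.gen.
No dirty target's command escaped a run.

First demand of the output computes:
  alpha.gen = mul(4, 4) = 16
  east.gen = neg(16) = -16
  utils.gen = sub(4, -16) = 20
  graph.gen = mul(7, 20) = 140

After the edit, cleaning proceeds:
  graph.gen: a read changed (tokens.txt 7->-9) — executes, giving -180.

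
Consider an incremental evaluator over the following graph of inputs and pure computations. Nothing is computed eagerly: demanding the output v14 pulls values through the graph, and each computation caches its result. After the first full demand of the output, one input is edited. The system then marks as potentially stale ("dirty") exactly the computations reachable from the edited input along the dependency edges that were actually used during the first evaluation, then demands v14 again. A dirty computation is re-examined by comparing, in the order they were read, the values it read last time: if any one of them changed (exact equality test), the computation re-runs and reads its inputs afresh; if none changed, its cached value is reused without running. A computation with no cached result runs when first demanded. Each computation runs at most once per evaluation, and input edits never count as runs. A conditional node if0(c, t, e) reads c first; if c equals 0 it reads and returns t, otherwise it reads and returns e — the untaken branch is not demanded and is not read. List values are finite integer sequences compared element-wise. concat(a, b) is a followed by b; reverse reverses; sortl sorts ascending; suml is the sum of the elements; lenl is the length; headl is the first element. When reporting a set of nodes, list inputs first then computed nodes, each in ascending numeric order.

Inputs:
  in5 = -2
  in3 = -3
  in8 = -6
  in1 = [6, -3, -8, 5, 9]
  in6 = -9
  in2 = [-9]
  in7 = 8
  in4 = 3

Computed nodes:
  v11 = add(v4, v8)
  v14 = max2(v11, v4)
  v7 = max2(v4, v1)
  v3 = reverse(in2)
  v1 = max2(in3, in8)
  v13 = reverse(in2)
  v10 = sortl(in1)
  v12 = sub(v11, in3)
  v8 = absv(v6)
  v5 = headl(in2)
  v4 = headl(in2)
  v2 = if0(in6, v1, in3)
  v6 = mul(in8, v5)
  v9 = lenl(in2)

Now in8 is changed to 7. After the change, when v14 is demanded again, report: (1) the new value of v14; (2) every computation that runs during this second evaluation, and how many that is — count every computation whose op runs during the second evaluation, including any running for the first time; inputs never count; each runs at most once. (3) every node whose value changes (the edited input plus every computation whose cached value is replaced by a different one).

Initial pass — values computed on the first demand:
  v4 = headl([-9]) = -9
  v5 = headl([-9]) = -9
  v6 = mul(-6, -9) = 54
  v8 = absv(54) = 54
  v11 = add(-9, 54) = 45
  v14 = max2(45, -9) = 45

Second demand — change propagation:
  v6: re-runs because in8 -6->7; new result -63.
  v8: re-runs because v6 54->-63; new result 63.
  v11: re-runs because v8 54->63; new result 54.
  v14: re-runs because v11 45->54; new result 54.

v14 now evaluates to 54.
Run set: v6, v8, v11, v14 (4 run).
Changed values: in8, v6, v8, v11, v14.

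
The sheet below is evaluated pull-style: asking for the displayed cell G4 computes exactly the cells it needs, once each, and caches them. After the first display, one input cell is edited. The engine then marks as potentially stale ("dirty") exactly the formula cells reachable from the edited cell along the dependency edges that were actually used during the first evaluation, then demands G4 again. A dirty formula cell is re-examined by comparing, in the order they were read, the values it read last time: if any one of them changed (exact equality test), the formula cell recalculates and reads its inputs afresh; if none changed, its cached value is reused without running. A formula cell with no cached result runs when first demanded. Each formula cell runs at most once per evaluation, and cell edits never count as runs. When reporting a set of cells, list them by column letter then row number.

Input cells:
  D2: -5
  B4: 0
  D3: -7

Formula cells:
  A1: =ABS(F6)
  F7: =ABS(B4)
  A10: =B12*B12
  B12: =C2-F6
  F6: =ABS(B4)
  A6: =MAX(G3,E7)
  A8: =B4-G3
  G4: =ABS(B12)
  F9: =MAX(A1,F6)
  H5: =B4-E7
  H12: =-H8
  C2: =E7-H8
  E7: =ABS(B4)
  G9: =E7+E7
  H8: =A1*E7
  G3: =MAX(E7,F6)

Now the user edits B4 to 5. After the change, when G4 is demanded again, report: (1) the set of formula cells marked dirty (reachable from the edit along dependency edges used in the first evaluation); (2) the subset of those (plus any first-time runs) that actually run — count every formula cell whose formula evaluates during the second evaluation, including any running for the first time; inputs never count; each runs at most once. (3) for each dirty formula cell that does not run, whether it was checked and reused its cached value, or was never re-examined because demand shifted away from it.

First demand of the output computes:
  E7 = ABS(0) = 0
  F6 = ABS(0) = 0
  A1 = ABS(0) = 0
  H8 = 0 * 0 = 0
  C2 = 0 - 0 = 0
  B12 = 0 - 0 = 0
  G4 = ABS(0) = 0

After the edit, cleaning proceeds:
  E7: a read changed (B4 0->5) — executes, giving 5.
  F6: a read changed (B4 0->5) — executes, giving 5.
  A1: a read changed (F6 0->5) — executes, giving 5.
  H8: a read changed (A1 0->5; E7 0->5) — executes, giving 25.
  C2: a read changed (E7 0->5; H8 0->25) — executes, giving -20.
  B12: a read changed (C2 0->-20; F6 0->5) — executes, giving -25.
  G4: a read changed (B12 0->-25) — executes, giving 25.

The edit dirties: A1, B12, C2, E7, F6, G4, H8.
7 formula cells run: A1, B12, C2, E7, F6, G4, H8.
No dirty formula cell escaped a run.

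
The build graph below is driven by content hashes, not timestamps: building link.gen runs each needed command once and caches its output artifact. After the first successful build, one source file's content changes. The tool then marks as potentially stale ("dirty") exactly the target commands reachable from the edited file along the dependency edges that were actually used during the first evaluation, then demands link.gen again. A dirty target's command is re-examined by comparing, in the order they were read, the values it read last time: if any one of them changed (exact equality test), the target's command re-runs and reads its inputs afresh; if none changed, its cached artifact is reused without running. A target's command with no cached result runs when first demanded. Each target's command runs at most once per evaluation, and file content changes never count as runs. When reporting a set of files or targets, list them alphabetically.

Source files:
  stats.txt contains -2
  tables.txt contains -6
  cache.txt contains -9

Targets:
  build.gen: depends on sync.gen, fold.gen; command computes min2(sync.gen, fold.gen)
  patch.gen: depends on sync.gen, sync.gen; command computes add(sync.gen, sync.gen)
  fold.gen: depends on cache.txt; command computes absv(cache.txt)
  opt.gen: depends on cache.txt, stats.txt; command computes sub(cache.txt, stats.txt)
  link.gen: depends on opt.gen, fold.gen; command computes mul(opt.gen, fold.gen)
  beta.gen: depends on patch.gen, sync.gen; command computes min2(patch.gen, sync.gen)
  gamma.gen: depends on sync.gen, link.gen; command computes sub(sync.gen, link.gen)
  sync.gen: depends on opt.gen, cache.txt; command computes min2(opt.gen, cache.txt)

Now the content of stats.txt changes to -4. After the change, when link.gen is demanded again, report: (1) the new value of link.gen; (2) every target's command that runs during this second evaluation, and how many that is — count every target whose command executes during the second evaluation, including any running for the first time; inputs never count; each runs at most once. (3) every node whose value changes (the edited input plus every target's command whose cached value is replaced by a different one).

link.gen now evaluates to -45.
Run set: link.gen, opt.gen (2 run).
Changed values: link.gen, opt.gen, stats.txt.

Initial pass — values computed on the first demand:
  fold.gen = absv(-9) = 9
  opt.gen = sub(-9, -2) = -7
  link.gen = mul(-7, 9) = -63

Second demand — change propagation:
  opt.gen: re-runs because stats.txt -2->-4; new result -5.
  link.gen: re-runs because opt.gen -7->-5; new result -45.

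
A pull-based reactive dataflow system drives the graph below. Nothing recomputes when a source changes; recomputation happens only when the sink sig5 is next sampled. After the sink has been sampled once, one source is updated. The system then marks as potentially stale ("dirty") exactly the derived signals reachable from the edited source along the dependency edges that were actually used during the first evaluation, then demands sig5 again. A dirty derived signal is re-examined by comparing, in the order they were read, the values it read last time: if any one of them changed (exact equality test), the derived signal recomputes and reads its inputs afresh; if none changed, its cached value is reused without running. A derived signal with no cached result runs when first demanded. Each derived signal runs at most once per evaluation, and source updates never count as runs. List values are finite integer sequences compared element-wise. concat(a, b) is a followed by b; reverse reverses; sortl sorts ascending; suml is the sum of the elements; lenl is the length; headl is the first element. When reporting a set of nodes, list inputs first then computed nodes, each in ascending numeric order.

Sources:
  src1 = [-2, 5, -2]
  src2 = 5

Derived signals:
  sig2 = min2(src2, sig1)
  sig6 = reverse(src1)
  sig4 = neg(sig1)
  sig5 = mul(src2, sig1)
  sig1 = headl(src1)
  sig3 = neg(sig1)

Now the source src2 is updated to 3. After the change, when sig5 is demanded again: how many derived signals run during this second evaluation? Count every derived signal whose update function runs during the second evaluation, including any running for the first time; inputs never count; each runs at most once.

First evaluation (everything demanded from the output):
  sig1 = headl([-2, 5, -2]) = -2
  sig5 = mul(5, -2) = -10

Propagation after the edit:
  sig5: runs — src2 5->3; result -6.

Derived signals that run: sig5 — 1 in total.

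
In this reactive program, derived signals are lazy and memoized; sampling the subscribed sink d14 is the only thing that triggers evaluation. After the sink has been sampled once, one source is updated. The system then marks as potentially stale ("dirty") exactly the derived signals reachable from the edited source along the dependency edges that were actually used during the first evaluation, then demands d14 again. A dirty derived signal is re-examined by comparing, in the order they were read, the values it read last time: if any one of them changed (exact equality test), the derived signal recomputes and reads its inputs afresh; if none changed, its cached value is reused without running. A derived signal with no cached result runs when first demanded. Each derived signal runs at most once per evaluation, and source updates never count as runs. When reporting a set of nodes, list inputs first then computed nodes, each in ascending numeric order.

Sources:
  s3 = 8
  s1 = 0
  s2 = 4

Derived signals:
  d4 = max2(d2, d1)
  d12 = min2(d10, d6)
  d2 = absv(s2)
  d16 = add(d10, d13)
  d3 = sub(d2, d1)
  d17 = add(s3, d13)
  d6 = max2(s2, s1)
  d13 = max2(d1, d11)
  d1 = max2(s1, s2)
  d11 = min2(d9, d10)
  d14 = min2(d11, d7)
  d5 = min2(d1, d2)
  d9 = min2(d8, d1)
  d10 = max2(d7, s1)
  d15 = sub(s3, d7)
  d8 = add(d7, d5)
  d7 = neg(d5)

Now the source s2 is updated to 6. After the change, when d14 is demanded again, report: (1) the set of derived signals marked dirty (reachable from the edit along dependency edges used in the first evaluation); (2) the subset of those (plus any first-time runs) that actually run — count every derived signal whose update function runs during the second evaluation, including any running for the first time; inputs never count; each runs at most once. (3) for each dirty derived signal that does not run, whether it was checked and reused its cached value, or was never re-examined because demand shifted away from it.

The edit dirties: d1, d2, d5, d7, d8, d9, d10, d11, d14.
8 derived signals run: d1, d2, d5, d7, d8, d9, d10, d14.
Cache hits after checking: d11.
Note where the cutoff bites: d11 is checked, finds nothing changed, and keeps its cache.

First demand of the output computes:
  d1 = max2(0, 4) = 4
  d2 = absv(4) = 4
  d5 = min2(4, 4) = 4
  d7 = neg(4) = -4
  d8 = add(-4, 4) = 0
  d9 = min2(0, 4) = 0
  d10 = max2(-4, 0) = 0
  d11 = min2(0, 0) = 0
  d14 = min2(0, -4) = -4

After the edit, cleaning proceeds:
  d1: a read changed (s2 4->6) — executes, giving 6.
  d2: a read changed (s2 4->6) — executes, giving 6.
  d5: a read changed (d1 4->6; d2 4->6) — executes, giving 6.
  d7: a read changed (d5 4->6) — executes, giving -6.
  d8: a read changed (d7 -4->-6; d5 4->6) — executes, giving 0 — identical to its old value.
  d9: a read changed (d1 4->6) — executes, giving 0 — identical to its old value.
  d10: a read changed (d7 -4->-6) — executes, giving 0 — identical to its old value.
  d11: dirty, but its reads are unchanged (d9 unchanged, d10 unchanged); cached 0 stands.
  d14: a read changed (d7 -4->-6) — executes, giving -6.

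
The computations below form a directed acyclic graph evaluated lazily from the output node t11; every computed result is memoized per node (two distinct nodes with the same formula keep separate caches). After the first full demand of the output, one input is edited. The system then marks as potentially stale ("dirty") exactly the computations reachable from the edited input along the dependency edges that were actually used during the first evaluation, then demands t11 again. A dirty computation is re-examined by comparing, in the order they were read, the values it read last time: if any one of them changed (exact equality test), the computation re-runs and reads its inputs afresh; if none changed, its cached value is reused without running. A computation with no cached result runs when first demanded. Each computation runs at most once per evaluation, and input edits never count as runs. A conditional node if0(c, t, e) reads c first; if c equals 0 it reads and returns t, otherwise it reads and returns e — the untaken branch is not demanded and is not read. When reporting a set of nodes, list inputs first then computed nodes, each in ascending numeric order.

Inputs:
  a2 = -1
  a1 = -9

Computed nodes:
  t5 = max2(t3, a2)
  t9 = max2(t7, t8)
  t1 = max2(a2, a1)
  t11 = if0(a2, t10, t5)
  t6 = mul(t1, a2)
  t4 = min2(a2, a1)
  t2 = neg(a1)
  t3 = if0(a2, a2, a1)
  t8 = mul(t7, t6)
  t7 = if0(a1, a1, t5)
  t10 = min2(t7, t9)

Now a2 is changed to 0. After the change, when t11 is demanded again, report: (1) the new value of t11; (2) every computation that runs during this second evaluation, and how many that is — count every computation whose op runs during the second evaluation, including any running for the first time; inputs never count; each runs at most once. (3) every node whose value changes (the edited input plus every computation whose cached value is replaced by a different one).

Demanding t11 again yields 0.
9 computations run: t1, t3, t5, t6, t7, t8, t9, t10, t11.
The nodes whose values change: a2, t3, t5, t11.
Note the branch switch — t1, t6, t7, t8, t9, t10 had no cache and run now for the first time.

First demand of the output computes:
  t3 = if0(a2=-1 -> else branch a1) = -9
  t5 = max2(-9, -1) = -1
  t11 = if0(a2=-1 -> else branch t5) = -1

After the edit, cleaning proceeds:
  t1: had never run; runs now, result 0.
  t3: a read changed (a2 -1->0) — executes, giving 0.
  t5: a read changed (t3 -9->0; a2 -1->0) — executes, giving 0.
  t6: had never run; runs now, result 0.
  t7: had never run; runs now, result 0.
  t8: had never run; runs now, result 0.
  t9: had never run; runs now, result 0.
  t10: had never run; runs now, result 0.
  t11: a read changed (a2 -1->0; t5 -1->0) — executes, giving 0.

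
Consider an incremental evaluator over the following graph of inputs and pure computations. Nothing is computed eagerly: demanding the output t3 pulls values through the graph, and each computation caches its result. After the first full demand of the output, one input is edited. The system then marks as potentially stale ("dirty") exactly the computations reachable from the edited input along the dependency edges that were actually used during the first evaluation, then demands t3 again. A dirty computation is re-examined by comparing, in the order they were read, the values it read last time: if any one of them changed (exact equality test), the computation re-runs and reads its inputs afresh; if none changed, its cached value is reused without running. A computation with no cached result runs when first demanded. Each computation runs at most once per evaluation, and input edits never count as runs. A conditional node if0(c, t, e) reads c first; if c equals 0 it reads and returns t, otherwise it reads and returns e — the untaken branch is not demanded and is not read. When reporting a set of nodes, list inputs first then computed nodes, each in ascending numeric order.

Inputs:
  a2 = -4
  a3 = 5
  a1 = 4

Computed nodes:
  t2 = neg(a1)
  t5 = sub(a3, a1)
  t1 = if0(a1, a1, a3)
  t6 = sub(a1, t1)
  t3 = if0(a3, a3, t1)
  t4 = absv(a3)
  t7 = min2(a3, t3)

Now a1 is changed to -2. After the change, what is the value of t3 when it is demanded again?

Initial pass — values computed on the first demand:
  t1 = if0(a1=4 -> else branch a3) = 5
  t3 = if0(a3=5 -> else branch t1) = 5

Second demand — change propagation:
  t1: re-runs because a1 4->-2; new result 5 (unchanged).
  t3: re-examined; everything it read last time is the same (a3 unchanged, t1 unchanged) — cache 5 kept, no run.

The important point: t1 recomputes to an identical value, and the output ends up unchanged.

t3 now evaluates to 5.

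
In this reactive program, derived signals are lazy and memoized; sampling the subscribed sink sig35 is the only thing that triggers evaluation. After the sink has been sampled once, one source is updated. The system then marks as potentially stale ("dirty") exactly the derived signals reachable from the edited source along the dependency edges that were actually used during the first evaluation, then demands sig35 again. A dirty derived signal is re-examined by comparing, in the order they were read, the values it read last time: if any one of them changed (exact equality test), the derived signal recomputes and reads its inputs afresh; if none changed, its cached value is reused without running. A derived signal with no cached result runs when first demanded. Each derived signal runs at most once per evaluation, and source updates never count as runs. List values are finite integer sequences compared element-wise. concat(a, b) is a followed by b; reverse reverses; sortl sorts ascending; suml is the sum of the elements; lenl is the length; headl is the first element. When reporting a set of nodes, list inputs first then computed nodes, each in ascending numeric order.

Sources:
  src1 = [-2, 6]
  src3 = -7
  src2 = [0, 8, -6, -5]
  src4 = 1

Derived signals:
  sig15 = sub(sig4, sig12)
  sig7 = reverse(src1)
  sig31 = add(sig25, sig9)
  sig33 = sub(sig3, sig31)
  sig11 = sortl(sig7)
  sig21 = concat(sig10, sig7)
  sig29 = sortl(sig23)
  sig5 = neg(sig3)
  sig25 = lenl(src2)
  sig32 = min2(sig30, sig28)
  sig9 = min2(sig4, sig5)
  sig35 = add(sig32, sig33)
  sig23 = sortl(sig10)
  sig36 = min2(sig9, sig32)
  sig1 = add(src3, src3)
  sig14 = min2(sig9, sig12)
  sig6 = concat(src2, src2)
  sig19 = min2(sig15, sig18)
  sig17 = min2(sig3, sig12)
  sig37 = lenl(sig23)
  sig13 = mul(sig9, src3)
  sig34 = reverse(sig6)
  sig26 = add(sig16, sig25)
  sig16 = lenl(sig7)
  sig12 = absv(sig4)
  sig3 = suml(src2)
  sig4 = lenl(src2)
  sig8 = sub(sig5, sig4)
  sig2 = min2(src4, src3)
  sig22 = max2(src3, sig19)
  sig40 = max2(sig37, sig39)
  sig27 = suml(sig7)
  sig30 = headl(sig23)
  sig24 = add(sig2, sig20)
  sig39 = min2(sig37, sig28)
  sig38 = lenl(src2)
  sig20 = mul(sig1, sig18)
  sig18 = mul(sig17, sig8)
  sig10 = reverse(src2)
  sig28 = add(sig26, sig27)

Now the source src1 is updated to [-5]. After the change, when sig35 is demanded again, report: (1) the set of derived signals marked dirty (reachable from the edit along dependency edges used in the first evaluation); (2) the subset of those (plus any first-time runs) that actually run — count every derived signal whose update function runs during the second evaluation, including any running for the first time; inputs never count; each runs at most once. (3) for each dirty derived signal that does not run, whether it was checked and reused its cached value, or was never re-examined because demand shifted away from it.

First demand of the output computes:
  sig3 = suml([0, 8, -6, -5]) = -3
  sig4 = lenl([0, 8, -6, -5]) = 4
  sig5 = neg(-3) = 3
  sig7 = reverse([-2, 6]) = [6, -2]
  sig9 = min2(4, 3) = 3
  sig10 = reverse([0, 8, -6, -5]) = [-5, -6, 8, 0]
  sig16 = lenl([6, -2]) = 2
  sig23 = sortl([-5, -6, 8, 0]) = [-6, -5, 0, 8]
  sig25 = lenl([0, 8, -6, -5]) = 4
  sig26 = add(2, 4) = 6
  sig27 = suml([6, -2]) = 4
  sig28 = add(6, 4) = 10
  sig30 = headl([-6, -5, 0, 8]) = -6
  sig31 = add(4, 3) = 7
  sig32 = min2(-6, 10) = -6
  sig33 = sub(-3, 7) = -10
  sig35 = add(-6, -10) = -16

After the edit, cleaning proceeds:
  sig7: a read changed (src1 [-2, 6]->[-5]) — executes, giving [-5].
  sig16: a read changed (sig7 [6, -2]->[-5]) — executes, giving 1.
  sig26: a read changed (sig16 2->1) — executes, giving 5.
  sig27: a read changed (sig7 [6, -2]->[-5]) — executes, giving -5.
  sig28: a read changed (sig26 6->5; sig27 4->-5) — executes, giving 0.
  sig32: a read changed (sig28 10->0) — executes, giving -6 — identical to its old value.
  sig35: dirty, but its reads are unchanged (sig32 unchanged, sig33 unchanged); cached -16 stands.

Note the absorption at sig32: it re-runs yet its value is the same, leaving the output's value untouched.

The edit dirties: sig7, sig16, sig26, sig27, sig28, sig32, sig35.
6 derived signals run: sig7, sig16, sig26, sig27, sig28, sig32.
Cache hits after checking: sig35.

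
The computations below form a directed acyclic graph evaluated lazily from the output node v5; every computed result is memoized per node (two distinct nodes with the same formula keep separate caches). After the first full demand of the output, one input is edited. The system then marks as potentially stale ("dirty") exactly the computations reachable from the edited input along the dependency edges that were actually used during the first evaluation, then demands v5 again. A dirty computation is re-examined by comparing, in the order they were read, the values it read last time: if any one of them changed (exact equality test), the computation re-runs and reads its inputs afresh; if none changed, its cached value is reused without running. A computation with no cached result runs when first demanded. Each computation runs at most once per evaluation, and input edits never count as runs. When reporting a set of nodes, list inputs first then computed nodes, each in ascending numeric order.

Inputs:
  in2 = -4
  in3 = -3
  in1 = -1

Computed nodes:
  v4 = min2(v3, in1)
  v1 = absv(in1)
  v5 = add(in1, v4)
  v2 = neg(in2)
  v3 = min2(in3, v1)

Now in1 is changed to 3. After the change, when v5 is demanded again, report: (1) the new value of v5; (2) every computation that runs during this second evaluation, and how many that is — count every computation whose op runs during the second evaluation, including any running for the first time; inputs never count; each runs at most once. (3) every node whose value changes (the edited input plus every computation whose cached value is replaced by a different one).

Demanding v5 again yields 0.
4 computations run: v1, v3, v4, v5.
The nodes whose values change: in1, v1, v5.

First demand of the output computes:
  v1 = absv(-1) = 1
  v3 = min2(-3, 1) = -3
  v4 = min2(-3, -1) = -3
  v5 = add(-1, -3) = -4

After the edit, cleaning proceeds:
  v1: a read changed (in1 -1->3) — executes, giving 3.
  v3: a read changed (v1 1->3) — executes, giving -3 — identical to its old value.
  v4: a read changed (in1 -1->3) — executes, giving -3 — identical to its old value.
  v5: a read changed (in1 -1->3) — executes, giving 0.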